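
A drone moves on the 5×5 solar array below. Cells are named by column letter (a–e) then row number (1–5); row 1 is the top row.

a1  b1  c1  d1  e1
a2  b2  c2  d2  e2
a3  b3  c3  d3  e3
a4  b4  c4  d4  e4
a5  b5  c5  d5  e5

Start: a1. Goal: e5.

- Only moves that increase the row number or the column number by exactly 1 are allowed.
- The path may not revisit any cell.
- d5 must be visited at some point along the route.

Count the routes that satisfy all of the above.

35

A right/down-only route from a1 to e5 makes exactly 4 down-moves and 4 right-moves in some order.
With no other constraints that would be C(8,4) = 70 routes.
Split at d5 and multiply the segment counts: a1→d5: 35; d5→e5: 1; product = 35.
That gives 35 routes.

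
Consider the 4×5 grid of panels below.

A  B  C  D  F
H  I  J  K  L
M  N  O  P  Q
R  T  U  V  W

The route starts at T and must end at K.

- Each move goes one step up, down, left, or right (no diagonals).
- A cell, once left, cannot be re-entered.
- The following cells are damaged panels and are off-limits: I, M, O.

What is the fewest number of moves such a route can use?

The Manhattan distance from T to K is |4−2| + |2−4| = 4, so at least 4 moves are needed.
A route of 4 moves achieves this: T → U → V → P → K.
Since 4 matches the lower bound, it is optimal.

4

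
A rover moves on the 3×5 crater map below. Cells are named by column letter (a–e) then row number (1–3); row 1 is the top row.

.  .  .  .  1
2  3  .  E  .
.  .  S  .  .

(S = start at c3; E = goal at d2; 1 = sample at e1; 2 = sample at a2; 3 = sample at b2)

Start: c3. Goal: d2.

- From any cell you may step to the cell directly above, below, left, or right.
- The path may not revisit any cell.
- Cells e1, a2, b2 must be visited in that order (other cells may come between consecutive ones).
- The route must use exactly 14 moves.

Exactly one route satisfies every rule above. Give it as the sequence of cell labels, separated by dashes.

c3 - d3 - e3 - e2 - e1 - d1 - c1 - b1 - a1 - a2 - a3 - b3 - b2 - c2 - d2

The waypoints must appear in the order e1, a2, b2, with no cell reused.
Route from c3: right 2 to e3, up 2 to e1, left 4 to a1, down 2 to a3, right 1 to b3, up 1 to b2, right 2 to d2 — 14 moves in all.
Check: order respected (1 at step 4, 2 at step 9, 3 at step 12); 14 moves as required.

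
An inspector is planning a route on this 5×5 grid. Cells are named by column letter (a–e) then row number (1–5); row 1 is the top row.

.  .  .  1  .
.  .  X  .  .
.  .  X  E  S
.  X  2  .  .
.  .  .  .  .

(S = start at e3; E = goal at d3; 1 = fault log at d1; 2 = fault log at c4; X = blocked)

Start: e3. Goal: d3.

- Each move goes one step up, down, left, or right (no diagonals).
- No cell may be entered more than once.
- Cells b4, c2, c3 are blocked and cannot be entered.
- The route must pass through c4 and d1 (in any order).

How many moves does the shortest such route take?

15

Any route passes through c4 and d1 in some order between e3 and d3. Summing Manhattan distances along each leg and taking the cheapest ordering (e3 → d1 → c4 → d3) gives a lower bound of 3 + 4 + 2 = 9 moves.
The shortest route satisfying every rule uses 15 moves: e3 → e2 → e1 → d1 → c1 → b1 → b2 → b3 → a3 → a4 → a5 → b5 → c5 → c4 → d4 → d3.
The no-revisit rule (legs can't share cells) pushes the minimum above the 9-move bound; an exhaustive check rules out every length from 9 to 14 (on a 4-connected grid the length of any start-to-goal walk has the same parity as the Manhattan bound, so only lengths 9, 11, 13, … need checking), leaving 15 as the minimum.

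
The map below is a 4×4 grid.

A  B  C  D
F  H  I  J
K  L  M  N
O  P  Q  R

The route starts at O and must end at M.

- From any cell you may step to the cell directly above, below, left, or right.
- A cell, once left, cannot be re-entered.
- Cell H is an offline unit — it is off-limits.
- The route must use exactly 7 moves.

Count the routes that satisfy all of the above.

Need simple routes of exactly 7 moves from O to M (Manhattan distance 3, so 2 moves are spent on a detour and 2 undoing it).
Enumerating: O K F A B C I M | O K L P Q R N M | O P Q R N J I M.
That gives 3 routes.

3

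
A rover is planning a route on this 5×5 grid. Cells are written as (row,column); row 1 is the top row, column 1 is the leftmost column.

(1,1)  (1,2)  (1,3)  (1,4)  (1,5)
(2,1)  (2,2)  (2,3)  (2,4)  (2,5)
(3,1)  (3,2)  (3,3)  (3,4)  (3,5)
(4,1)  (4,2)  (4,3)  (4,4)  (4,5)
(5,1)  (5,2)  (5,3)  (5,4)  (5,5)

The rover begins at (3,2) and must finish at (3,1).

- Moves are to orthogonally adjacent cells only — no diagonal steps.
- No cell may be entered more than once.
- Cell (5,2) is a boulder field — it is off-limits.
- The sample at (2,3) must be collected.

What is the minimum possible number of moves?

Any route passes through (2,3) somewhere between (3,2) and (3,1). Summing Manhattan distances along the two legs ((3,2) → (2,3) → (3,1)) gives a lower bound of 2 + 3 = 5 moves.
A route of 5 moves achieves this: (3,2) → (3,3) → (2,3) → (2,2) → (2,1) → (3,1).
Since 5 matches the lower bound, it is optimal.

5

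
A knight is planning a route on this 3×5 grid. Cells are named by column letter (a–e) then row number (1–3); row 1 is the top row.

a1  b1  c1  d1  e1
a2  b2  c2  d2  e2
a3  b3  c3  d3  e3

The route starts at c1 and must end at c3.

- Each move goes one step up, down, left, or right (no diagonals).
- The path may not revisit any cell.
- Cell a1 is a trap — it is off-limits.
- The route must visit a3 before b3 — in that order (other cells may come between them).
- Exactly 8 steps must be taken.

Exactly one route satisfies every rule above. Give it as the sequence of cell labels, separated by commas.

c1, d1, d2, c2, b2, a2, a3, b3, c3

The waypoints must appear in the order a3, b3, with no cell reused.
Route from c1: right to d1, down to d2, 3× left (reaching a2), down to a3, 2× right (reaching c3) — 8 moves in all.
Check: order respected (a3 at step 6, b3 at step 7); 8 moves as required.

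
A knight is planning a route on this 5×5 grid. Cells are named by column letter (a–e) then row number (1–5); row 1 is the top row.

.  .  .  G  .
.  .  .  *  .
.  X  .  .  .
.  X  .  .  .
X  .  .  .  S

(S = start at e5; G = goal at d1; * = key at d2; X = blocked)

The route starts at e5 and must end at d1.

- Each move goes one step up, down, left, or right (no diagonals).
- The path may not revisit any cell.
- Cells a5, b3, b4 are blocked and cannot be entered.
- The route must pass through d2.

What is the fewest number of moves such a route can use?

Any route passes through d2 somewhere between e5 and d1. Summing Manhattan distances along the two legs (e5 → d2 → d1) gives a lower bound of 4 + 1 = 5 moves.
A route of 5 moves achieves this: e5 → e4 → e3 → e2 → d2 → d1.
Since 5 matches the lower bound, it is optimal.

5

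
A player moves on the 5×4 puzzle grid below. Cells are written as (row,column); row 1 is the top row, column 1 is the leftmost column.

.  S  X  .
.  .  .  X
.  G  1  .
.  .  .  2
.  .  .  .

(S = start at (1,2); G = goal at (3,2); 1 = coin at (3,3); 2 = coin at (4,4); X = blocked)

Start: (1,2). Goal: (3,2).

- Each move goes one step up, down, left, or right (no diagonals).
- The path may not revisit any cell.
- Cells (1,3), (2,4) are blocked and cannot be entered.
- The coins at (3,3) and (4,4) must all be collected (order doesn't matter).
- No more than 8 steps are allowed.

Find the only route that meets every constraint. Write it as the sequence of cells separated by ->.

The 8-move cap with required stops at (3,3), (4,4) leaves no slack for detours.
Route from (1,2): down 1 to (2,2), right 1 to (2,3), down 1 to (3,3), right 1 to (3,4), down 1 to (4,4), left 2 to (4,2), up 1 to (3,2) — 8 moves in all.
Check: all required cells visited; 8 ≤ 8 moves.

(1,2) -> (2,2) -> (2,3) -> (3,3) -> (3,4) -> (4,4) -> (4,3) -> (4,2) -> (3,2)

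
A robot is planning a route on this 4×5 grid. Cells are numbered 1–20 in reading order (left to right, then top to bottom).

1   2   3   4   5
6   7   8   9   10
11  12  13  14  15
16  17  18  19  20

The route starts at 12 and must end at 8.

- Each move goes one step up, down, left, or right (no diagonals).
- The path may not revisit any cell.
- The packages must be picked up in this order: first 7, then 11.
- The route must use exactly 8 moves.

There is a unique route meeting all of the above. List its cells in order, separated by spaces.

12 7 6 11 16 17 18 13 8

The waypoints must appear in the order 7, 11, with no cell reused.
Route from 12: up to 7, left to 6, 2× down (reaching 16), 2× right (reaching 18), 2× up (reaching 8) — 8 moves in all.
Check: order respected (7 at step 1, 11 at step 3); 8 moves as required.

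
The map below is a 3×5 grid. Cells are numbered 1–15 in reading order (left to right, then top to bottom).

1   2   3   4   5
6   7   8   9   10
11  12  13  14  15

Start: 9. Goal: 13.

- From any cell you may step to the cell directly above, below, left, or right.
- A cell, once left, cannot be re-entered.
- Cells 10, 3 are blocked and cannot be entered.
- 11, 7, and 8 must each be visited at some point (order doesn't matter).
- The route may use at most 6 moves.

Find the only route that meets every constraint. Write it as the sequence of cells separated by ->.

The budget equals the shortest possible length, so every move has to be on a shortest route through the required cells.
Route from 9: left 3 to 6, down 1 to 11, right 2 to 13 — 6 moves in all.
Check: all required cells visited; 6 ≤ 6 moves.

9 -> 8 -> 7 -> 6 -> 11 -> 12 -> 13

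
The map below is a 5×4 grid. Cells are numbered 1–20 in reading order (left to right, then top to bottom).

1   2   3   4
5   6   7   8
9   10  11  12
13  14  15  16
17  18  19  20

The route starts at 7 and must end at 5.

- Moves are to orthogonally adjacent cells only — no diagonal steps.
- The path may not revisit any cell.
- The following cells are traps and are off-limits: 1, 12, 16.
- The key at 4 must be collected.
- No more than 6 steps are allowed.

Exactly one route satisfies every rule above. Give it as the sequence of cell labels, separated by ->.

7 -> 8 -> 4 -> 3 -> 2 -> 6 -> 5

The budget equals the shortest possible length, so every move has to be on a shortest route through the required cells.
Route from 7: right 1 to 8, up 1 to 4, left 2 to 2, down 1 to 6, left 1 to 5 — 6 moves in all.
Check: all required cells visited; 6 ≤ 6 moves.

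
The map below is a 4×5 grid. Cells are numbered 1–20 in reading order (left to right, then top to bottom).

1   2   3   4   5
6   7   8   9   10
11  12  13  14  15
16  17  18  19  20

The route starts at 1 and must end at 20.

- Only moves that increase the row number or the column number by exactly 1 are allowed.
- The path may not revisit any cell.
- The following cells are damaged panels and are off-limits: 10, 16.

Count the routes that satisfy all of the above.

29

A right/down-only route from 1 to 20 makes exactly 3 down-moves and 4 right-moves in some order.
With no other constraints that would be C(7,3) = 35 routes.
Subtract routes through each blocked cell (inclusion–exclusion for overlaps): − through 10: 5 − through 16: 1 → 29.
That gives 29 routes.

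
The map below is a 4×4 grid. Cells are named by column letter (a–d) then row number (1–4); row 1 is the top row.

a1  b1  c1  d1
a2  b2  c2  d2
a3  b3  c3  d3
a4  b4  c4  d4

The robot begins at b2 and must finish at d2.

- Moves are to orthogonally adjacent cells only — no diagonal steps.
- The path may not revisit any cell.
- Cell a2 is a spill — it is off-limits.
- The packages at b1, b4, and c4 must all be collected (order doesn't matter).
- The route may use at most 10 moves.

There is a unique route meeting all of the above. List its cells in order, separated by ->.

b2 -> b1 -> c1 -> c2 -> c3 -> b3 -> b4 -> c4 -> d4 -> d3 -> d2

The budget equals the shortest possible length, so every move has to be on a shortest route through the required cells.
Route from b2: up 1 to b1, right 1 to c1, down 2 to c3, left 1 to b3, down 1 to b4, right 2 to d4, up 2 to d2 — 10 moves in all.
Check: all required cells visited; 10 ≤ 10 moves.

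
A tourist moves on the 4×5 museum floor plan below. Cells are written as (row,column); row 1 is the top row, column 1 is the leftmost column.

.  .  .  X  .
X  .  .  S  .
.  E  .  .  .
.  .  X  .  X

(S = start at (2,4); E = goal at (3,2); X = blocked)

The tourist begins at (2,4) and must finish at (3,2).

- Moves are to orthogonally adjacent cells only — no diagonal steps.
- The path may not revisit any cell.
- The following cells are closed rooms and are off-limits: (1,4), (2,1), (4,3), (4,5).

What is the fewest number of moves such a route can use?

3

The Manhattan distance from (2,4) to (3,2) is |2−3| + |4−2| = 3, so at least 3 moves are needed.
A route of 3 moves achieves this: (2,4) → (3,4) → (3,3) → (3,2).
Since 3 matches the lower bound, it is optimal.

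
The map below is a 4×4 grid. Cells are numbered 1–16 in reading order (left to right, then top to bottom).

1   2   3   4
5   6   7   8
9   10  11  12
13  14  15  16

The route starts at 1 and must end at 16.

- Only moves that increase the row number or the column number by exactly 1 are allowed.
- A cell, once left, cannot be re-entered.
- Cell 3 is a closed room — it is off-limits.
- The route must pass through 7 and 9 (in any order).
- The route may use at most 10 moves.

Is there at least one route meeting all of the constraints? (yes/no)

no

9 is below but to the left of 7: going 7 → 9 would need a leftward move and 9 → 7 an upward move, so no right/down-only route can visit both required cells.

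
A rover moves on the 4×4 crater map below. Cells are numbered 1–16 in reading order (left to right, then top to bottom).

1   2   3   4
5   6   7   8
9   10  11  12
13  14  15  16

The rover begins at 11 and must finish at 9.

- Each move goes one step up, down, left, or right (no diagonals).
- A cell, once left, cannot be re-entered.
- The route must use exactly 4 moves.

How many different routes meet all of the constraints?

Need simple routes of exactly 4 moves from 11 to 9 (Manhattan distance 2, so 1 moves are spent on a detour and 1 undoing it).
Enumerating: 11 7 6 10 9 | 11 7 6 5 9 | 11 15 14 10 9 | 11 15 14 13 9 | 11 10 6 5 9 | 11 10 14 13 9.
That gives 6 routes.

6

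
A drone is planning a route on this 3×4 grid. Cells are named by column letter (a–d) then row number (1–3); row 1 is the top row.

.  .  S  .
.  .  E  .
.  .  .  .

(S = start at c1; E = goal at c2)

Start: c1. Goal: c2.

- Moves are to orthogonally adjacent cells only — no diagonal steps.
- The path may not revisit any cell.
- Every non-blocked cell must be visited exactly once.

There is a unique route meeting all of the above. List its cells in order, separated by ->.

Need to visit all 12 open cells exactly once, starting at c1 and ending at c2.
Cell a3 has only two open neighbours (a2 and b3), so the path must pass straight through it: one of those is the cell it's entered from and the other is where it exits.
Route from c1: right to d1, 2× down (reaching d3), 3× left (reaching a3), 2× up (reaching a1), right to b1, down to b2, right to c2 — 11 moves in all.
Check: all 12 open cells covered.

c1 -> d1 -> d2 -> d3 -> c3 -> b3 -> a3 -> a2 -> a1 -> b1 -> b2 -> c2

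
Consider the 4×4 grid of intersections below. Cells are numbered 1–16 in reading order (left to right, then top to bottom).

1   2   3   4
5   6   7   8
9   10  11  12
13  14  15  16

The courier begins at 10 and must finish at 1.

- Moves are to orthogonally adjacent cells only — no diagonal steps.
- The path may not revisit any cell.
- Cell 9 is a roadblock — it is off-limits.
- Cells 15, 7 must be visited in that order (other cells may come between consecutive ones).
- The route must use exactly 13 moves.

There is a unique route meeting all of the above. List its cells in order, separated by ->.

The waypoints must appear in the order 15, 7, with no cell reused.
Route from 10: down to 14, 2× right (reaching 16), up to 12, left to 11, up to 7, right to 8, up to 4, 2× left (reaching 2), down to 6, left to 5, up to 1 — 13 moves in all.
Check: order respected (15 at step 2, 7 at step 6); 13 moves as required.

10 -> 14 -> 15 -> 16 -> 12 -> 11 -> 7 -> 8 -> 4 -> 3 -> 2 -> 6 -> 5 -> 1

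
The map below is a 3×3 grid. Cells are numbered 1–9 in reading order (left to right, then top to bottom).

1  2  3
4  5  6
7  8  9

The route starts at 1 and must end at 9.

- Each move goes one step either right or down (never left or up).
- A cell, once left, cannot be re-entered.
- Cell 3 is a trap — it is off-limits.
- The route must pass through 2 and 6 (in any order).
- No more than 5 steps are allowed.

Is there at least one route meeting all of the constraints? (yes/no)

yes

One route that works: 1 → 2 → 5 → 6 → 9.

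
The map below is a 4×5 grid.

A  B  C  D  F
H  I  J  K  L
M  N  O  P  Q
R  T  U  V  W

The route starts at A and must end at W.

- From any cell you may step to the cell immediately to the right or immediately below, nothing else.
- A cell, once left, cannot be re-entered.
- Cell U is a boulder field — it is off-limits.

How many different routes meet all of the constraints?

25

A right/down-only route from A to W makes exactly 3 down-moves and 4 right-moves in some order.
With no other constraints that would be C(7,3) = 35 routes.
Subtract routes through each blocked cell (inclusion–exclusion for overlaps): − through U: 10 → 25.
That gives 25 routes.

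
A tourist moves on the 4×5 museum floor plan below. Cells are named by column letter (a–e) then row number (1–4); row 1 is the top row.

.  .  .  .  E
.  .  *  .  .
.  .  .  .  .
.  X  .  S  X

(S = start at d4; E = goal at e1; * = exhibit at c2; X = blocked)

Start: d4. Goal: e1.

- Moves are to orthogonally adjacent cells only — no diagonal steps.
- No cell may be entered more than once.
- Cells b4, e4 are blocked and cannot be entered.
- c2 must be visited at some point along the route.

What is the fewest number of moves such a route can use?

6

Any route passes through c2 somewhere between d4 and e1. Summing Manhattan distances along the two legs (d4 → c2 → e1) gives a lower bound of 3 + 3 = 6 moves.
A route of 6 moves achieves this: d4 → d3 → d2 → c2 → c1 → d1 → e1.
Since 6 matches the lower bound, it is optimal.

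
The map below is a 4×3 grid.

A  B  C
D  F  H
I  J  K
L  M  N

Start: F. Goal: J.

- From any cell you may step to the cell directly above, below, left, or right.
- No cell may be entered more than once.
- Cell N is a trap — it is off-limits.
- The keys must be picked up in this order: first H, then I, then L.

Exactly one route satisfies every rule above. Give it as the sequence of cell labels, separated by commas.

The waypoints must appear in the order H, I, L, with no cell reused.
Route from F: right 1 to H, up 1 to C, left 2 to A, down 3 to L, right 1 to M, up 1 to J — 9 moves in all.
Check: order respected (H at step 1, I at step 6, L at step 7).

F, H, C, B, A, D, I, L, M, J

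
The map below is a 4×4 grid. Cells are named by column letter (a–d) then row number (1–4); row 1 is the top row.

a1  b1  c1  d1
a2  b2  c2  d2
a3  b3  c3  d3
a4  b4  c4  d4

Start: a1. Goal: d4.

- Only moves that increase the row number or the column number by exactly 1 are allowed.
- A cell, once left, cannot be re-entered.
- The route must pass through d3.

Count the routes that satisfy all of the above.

10

A right/down-only route from a1 to d4 makes exactly 3 down-moves and 3 right-moves in some order.
With no other constraints that would be C(6,3) = 20 routes.
Split at d3 and multiply the segment counts: a1→d3: 10; d3→d4: 1; product = 10.
That gives 10 routes.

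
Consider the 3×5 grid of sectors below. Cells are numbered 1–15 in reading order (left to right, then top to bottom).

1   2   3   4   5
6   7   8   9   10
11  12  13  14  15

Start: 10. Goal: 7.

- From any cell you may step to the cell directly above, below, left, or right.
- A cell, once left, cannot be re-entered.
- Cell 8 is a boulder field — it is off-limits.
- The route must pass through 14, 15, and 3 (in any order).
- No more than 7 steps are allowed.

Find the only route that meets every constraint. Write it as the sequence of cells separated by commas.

Any route must reach 14, 15, and 3 and still end at 7 within 7 moves, so the order of the required stops is forced.
Route from 10: down to 15, left to 14, 2× up (reaching 4), 2× left (reaching 2), down to 7 — 7 moves in all.
Check: all required cells visited; 7 ≤ 7 moves.

10, 15, 14, 9, 4, 3, 2, 7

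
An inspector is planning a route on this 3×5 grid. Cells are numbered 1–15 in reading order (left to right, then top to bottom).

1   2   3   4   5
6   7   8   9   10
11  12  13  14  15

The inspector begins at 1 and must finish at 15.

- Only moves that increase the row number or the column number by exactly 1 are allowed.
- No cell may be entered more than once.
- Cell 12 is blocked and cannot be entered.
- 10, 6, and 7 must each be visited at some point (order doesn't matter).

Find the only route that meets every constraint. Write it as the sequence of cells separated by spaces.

Moves only go right or down, so the column and row indices never decrease.
Route from 1: down to 6, 4× right (reaching 10), down to 15 — 6 moves in all.
Check: all required cells visited.

1 6 7 8 9 10 15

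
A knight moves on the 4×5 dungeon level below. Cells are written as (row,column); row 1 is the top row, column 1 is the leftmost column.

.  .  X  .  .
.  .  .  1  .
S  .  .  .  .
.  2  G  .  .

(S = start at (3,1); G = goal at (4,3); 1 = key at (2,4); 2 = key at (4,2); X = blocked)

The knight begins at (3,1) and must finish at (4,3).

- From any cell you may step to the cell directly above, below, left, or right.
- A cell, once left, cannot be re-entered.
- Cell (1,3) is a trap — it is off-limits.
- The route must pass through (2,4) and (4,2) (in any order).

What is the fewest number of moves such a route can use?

Any route passes through (2,4) and (4,2) in some order between (3,1) and (4,3). Summing Manhattan distances along each leg and taking the cheapest ordering ((3,1) → (2,4) → (4,2) → (4,3)) gives a lower bound of 4 + 4 + 1 = 9 moves.
A route of 9 moves achieves this: (3,1) → (2,1) → (2,2) → (2,3) → (2,4) → (3,4) → (3,3) → (3,2) → (4,2) → (4,3).
Since 9 matches the lower bound, it is optimal.

9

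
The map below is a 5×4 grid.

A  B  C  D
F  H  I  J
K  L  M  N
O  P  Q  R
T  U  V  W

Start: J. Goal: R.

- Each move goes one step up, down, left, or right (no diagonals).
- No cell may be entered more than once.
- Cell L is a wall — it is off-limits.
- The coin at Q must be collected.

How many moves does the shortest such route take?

4

Any route passes through Q somewhere between J and R. Summing Manhattan distances along the two legs (J → Q → R) gives a lower bound of 3 + 1 = 4 moves.
A route of 4 moves achieves this: J → N → M → Q → R.
Since 4 matches the lower bound, it is optimal.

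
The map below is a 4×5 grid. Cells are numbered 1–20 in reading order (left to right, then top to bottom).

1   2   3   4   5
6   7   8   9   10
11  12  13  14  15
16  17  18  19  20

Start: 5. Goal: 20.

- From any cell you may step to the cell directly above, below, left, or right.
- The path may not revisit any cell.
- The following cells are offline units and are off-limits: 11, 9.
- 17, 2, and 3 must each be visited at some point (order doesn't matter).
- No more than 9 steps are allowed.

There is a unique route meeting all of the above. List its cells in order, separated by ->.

Any route must reach 17, 2, and 3 and still end at 20 within 9 moves, so the order of the required stops is forced.
Route from 5: left 3 to 2, down 3 to 17, right 3 to 20 — 9 moves in all.
Check: all required cells visited; 9 ≤ 9 moves.

5 -> 4 -> 3 -> 2 -> 7 -> 12 -> 17 -> 18 -> 19 -> 20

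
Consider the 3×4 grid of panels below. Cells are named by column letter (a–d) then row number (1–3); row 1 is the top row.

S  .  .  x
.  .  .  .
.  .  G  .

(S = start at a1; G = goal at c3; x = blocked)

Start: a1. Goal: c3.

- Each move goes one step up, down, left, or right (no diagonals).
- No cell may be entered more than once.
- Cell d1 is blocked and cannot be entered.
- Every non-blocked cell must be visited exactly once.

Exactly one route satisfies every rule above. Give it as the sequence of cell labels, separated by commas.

Need to visit all 11 open cells exactly once, starting at a1 and ending at c3.
Cell a3 has only two open neighbours (a2 and b3), so the path must pass straight through it: one of those is the cell it's entered from and the other is where it exits.
Route from a1: 2× down (reaching a3), right to b3, 2× up (reaching b1), right to c1, down to c2, right to d2, down to d3, left to c3 — 10 moves in all.
Check: all 11 open cells covered.

a1, a2, a3, b3, b2, b1, c1, c2, d2, d3, c3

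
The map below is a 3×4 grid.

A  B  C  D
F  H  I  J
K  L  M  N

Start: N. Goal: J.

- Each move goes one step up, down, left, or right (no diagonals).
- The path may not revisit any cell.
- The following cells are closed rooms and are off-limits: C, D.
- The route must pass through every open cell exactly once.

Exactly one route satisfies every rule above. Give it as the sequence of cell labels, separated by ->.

Need to visit all 10 open cells exactly once, starting at N and ending at J.
Cell A has only two open neighbours (F and B), so the path must pass straight through it: one of those is the cell it's entered from and the other is where it exits.
Route from N: left 3 to K, up 2 to A, right 1 to B, down 1 to H, right 2 to J — 9 moves in all.
Check: all 10 open cells covered.

N -> M -> L -> K -> F -> A -> B -> H -> I -> J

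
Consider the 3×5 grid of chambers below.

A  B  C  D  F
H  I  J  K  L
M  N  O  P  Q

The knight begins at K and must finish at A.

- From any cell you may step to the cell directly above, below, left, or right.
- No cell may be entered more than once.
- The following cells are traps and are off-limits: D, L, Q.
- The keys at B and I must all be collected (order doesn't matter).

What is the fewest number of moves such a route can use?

Any route passes through B and I in some order between K and A. Summing Manhattan distances along each leg and taking the cheapest ordering (K → I → B → A) gives a lower bound of 2 + 1 + 1 = 4 moves.
A route of 4 moves achieves this: K → J → I → B → A.
Since 4 matches the lower bound, it is optimal.

4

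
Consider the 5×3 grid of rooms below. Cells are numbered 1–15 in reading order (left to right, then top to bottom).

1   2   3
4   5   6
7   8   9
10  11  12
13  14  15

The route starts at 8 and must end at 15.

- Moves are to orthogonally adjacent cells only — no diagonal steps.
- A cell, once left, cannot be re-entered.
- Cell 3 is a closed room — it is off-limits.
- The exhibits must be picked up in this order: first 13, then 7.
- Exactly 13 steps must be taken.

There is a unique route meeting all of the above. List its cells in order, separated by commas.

The waypoints must appear in the order 13, 7, with no cell reused.
Route from 8: 2× down (reaching 14), left to 13, 4× up (reaching 1), right to 2, down to 5, right to 6, 3× down (reaching 15) — 13 moves in all.
Check: order respected (13 at step 3, 7 at step 5); 13 moves as required.

8, 11, 14, 13, 10, 7, 4, 1, 2, 5, 6, 9, 12, 15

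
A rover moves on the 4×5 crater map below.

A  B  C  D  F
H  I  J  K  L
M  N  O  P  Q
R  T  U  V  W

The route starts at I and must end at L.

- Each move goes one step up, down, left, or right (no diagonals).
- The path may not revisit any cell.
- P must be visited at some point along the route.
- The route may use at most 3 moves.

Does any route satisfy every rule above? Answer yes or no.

no

Even ignoring the no-revisit rule, getting from I to L via P needs at least 3 + 2 = 5 moves (Manhattan distance per leg), which exceeds the 3-move limit.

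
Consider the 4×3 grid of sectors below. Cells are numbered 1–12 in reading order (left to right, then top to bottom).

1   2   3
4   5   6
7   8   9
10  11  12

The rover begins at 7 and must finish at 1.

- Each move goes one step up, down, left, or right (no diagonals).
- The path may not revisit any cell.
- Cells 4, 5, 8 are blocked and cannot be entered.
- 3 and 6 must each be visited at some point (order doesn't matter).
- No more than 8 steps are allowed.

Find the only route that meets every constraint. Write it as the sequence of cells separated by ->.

7 -> 10 -> 11 -> 12 -> 9 -> 6 -> 3 -> 2 -> 1

The 8-move cap with required stops at 3, 6 leaves no slack for detours.
Route from 7: down 1 to 10, right 2 to 12, up 3 to 3, left 2 to 1 — 8 moves in all.
Check: all required cells visited; 8 ≤ 8 moves.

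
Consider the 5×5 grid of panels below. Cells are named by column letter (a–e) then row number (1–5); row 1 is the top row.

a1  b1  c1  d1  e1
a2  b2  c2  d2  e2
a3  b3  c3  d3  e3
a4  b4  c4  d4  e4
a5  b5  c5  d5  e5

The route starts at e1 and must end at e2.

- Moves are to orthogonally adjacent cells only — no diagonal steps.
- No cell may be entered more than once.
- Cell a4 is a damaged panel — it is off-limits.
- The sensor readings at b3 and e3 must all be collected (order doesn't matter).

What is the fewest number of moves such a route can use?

Any route passes through b3 and e3 in some order between e1 and e2. Summing Manhattan distances along each leg and taking the cheapest ordering (e1 → e3 → b3 → e2) gives a lower bound of 2 + 3 + 4 = 9 moves.
A route of 9 moves achieves this: e1 → d1 → d2 → c2 → b2 → b3 → c3 → d3 → e3 → e2.
Since 9 matches the lower bound, it is optimal.

9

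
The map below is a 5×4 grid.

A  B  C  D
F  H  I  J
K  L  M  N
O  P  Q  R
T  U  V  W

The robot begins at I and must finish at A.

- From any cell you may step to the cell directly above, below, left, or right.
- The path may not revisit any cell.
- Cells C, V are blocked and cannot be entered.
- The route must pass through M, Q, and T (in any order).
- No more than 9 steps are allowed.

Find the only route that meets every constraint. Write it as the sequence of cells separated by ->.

I -> M -> Q -> P -> U -> T -> O -> K -> F -> A

The 9-move cap with required stops at M, Q, T leaves no slack for detours.
Route from I: 2× down (reaching Q), left to P, down to U, left to T, 4× up (reaching A) — 9 moves in all.
Check: all required cells visited; 9 ≤ 9 moves.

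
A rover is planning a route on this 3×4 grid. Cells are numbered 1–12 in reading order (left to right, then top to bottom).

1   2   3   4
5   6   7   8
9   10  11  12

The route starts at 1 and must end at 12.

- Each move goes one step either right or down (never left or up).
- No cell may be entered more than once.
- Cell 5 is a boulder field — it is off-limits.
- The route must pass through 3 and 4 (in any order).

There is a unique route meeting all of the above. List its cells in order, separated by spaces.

Moves only go right or down, so the column and row indices never decrease.
Route from 1: right 3 to 4, down 2 to 12 — 5 moves in all.
Check: all required cells visited.

1 2 3 4 8 12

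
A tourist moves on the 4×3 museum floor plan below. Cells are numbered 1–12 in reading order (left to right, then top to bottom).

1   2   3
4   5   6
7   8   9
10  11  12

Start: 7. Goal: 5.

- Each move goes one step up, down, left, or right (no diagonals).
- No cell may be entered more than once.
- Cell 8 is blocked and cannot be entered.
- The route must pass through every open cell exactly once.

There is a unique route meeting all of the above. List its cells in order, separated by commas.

7, 10, 11, 12, 9, 6, 3, 2, 1, 4, 5

Need to visit all 11 open cells exactly once, starting at 7 and ending at 5.
Cell 9 has only two open neighbours (6 and 12), so the path must pass straight through it: one of those is the cell it's entered from and the other is where it exits.
Route from 7: down 1 to 10, right 2 to 12, up 3 to 3, left 2 to 1, down 1 to 4, right 1 to 5 — 10 moves in all.
Check: all 11 open cells covered.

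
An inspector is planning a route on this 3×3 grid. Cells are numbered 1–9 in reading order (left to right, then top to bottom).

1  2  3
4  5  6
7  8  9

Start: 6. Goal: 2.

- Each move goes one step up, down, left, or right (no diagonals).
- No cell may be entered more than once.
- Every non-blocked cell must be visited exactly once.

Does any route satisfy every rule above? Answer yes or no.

no

Colour the cells like a checkerboard: each orthogonal step flips colour, so a Hamiltonian route alternates colours. Here there are 5 cells of one colour and 4 of the other, with start on the same colour as the goal — the counts and endpoints can't be arranged into an alternating sequence of length 9, so no Hamiltonian route exists.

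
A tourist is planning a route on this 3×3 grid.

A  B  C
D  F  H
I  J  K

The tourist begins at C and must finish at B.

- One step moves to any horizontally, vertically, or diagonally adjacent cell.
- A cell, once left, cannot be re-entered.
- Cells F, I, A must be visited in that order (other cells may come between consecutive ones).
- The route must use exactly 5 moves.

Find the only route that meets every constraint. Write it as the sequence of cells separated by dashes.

C - F - I - D - A - B

The waypoints must appear in the order F, I, A, with no cell reused.
Route from C: 2× down-left (reaching I), 2× up (reaching A), right to B — 5 moves in all.
Check: order respected (F at step 1, I at step 2, A at step 4); 5 moves as required.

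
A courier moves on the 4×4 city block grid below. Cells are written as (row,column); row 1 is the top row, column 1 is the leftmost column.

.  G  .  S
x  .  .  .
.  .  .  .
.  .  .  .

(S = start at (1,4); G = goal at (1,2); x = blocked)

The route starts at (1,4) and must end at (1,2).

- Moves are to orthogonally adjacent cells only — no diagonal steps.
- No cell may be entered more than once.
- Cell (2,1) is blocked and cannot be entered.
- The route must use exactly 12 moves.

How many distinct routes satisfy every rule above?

8

Need simple routes of exactly 12 moves from (1,4) to (1,2) (Manhattan distance 2, so 5 moves are spent on a detour and 5 undoing it).
Enumerating: (1,4) (2,4) (3,4) (4,4) (4,3) (4,2) (4,1) (3,1) (3,2) (2,2) (2,3) (1,3) (1,2) | (1,4) (2,4) (3,4) (4,4) (4,3) (4,2) (4,1) (3,1) (3,2) (3,3) (2,3) (1,3) (1,2) | (1,4) (2,4) (3,4) (4,4) (4,3) (4,2) (4,1) (3,1) (3,2) (3,3) (2,3) (2,2) (1,2) | (1,4) (2,4) (3,4) (3,3) (4,3) (4,2) (4,1) (3,1) (3,2) (2,2) (2,3) (1,3) (1,2) | (1,4) (2,4) (2,3) (3,3) (3,4) (4,4) (4,3) (4,2) (4,1) (3,1) (3,2) (2,2) (1,2) | (1,4) (1,3) (2,3) (3,3) (3,4) (4,4) (4,3) (4,2) (4,1) (3,1) (3,2) (2,2) (1,2) | (1,4) (1,3) (2,3) (2,4) (3,4) (4,4) (4,3) (4,2) (4,1) (3,1) (3,2) (2,2) (1,2) | (1,4) (1,3) (2,3) (2,4) (3,4) (3,3) (4,3) (4,2) (4,1) (3,1) (3,2) (2,2) (1,2).
That gives 8 routes.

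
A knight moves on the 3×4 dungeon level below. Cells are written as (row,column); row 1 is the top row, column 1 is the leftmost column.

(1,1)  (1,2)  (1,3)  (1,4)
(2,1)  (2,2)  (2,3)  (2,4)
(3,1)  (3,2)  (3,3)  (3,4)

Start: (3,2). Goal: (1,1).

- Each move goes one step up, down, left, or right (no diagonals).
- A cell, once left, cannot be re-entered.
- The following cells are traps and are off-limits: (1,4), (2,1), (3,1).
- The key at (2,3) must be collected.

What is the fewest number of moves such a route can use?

5

Any route passes through (2,3) somewhere between (3,2) and (1,1). Summing Manhattan distances along the two legs ((3,2) → (2,3) → (1,1)) gives a lower bound of 2 + 3 = 5 moves.
A route of 5 moves achieves this: (3,2) → (2,2) → (2,3) → (1,3) → (1,2) → (1,1).
Since 5 matches the lower bound, it is optimal.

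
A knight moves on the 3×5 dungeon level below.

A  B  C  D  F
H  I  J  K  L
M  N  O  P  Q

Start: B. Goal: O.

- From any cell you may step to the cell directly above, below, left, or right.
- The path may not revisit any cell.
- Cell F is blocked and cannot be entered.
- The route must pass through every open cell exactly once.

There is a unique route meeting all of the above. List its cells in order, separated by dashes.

B - A - H - M - N - I - J - C - D - K - L - Q - P - O

Need to visit all 14 open cells exactly once, starting at B and ending at O.
Cell M has only two open neighbours (H and N), so the path must pass straight through it: one of those is the cell it's entered from and the other is where it exits.
Route from B: left to A, 2× down (reaching M), right to N, up to I, right to J, up to C, right to D, down to K, right to L, down to Q, 2× left (reaching O) — 13 moves in all.
Check: all 14 open cells covered.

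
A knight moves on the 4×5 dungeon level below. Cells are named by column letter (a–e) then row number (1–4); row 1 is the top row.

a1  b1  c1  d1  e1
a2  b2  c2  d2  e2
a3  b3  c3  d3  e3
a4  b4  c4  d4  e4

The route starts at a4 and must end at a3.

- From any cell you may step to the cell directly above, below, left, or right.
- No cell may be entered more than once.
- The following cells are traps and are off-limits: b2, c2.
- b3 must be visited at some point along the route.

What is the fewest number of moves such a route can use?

Any route passes through b3 somewhere between a4 and a3. Summing Manhattan distances along the two legs (a4 → b3 → a3) gives a lower bound of 2 + 1 = 3 moves.
A route of 3 moves achieves this: a4 → b4 → b3 → a3.
Since 3 matches the lower bound, it is optimal.

3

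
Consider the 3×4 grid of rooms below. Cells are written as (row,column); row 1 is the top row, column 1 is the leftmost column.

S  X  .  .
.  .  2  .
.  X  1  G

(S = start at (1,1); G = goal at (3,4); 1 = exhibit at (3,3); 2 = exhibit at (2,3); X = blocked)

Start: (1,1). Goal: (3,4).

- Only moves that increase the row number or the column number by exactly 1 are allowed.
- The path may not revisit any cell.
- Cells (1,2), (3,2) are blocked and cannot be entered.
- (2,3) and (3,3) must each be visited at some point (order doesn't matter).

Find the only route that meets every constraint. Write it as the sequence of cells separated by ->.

(1,1) -> (2,1) -> (2,2) -> (2,3) -> (3,3) -> (3,4)

Moves only go right or down, so the column and row indices never decrease.
Route from (1,1): down 1 to (2,1), right 2 to (2,3), down 1 to (3,3), right 1 to (3,4) — 5 moves in all.
Check: all required cells visited.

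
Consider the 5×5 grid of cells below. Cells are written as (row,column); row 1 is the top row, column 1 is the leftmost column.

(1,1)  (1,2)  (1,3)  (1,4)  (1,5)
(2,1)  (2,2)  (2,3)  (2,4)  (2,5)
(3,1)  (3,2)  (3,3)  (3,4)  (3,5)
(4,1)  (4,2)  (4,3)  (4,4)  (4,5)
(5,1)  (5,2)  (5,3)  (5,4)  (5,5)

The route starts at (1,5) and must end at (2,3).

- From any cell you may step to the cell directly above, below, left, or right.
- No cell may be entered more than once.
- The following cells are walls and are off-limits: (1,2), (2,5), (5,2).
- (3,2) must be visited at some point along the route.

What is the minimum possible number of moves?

7

Any route passes through (3,2) somewhere between (1,5) and (2,3). Summing Manhattan distances along the two legs ((1,5) → (3,2) → (2,3)) gives a lower bound of 5 + 2 = 7 moves.
A route of 7 moves achieves this: (1,5) → (1,4) → (2,4) → (3,4) → (3,3) → (3,2) → (2,2) → (2,3).
Since 7 matches the lower bound, it is optimal.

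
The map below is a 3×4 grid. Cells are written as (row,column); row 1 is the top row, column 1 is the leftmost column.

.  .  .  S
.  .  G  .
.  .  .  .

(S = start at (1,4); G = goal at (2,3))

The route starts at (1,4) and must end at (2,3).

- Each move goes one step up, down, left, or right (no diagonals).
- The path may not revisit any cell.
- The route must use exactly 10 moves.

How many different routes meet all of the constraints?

Need simple routes of exactly 10 moves from (1,4) to (2,3) (Manhattan distance 2, so 4 moves are spent on a detour and 4 undoing it).
Enumerating: (1,4) (2,4) (3,4) (3,3) (3,2) (2,2) (2,1) (1,1) (1,2) (1,3) (2,3) | (1,4) (2,4) (3,4) (3,3) (3,2) (3,1) (2,1) (1,1) (1,2) (2,2) (2,3) | (1,4) (2,4) (3,4) (3,3) (3,2) (3,1) (2,1) (1,1) (1,2) (1,3) (2,3) | (1,4) (2,4) (3,4) (3,3) (3,2) (3,1) (2,1) (2,2) (1,2) (1,3) (2,3) | (1,4) (1,3) (1,2) (2,2) (2,1) (3,1) (3,2) (3,3) (3,4) (2,4) (2,3) | (1,4) (1,3) (1,2) (1,1) (2,1) (3,1) (3,2) (3,3) (3,4) (2,4) (2,3) | (1,4) (1,3) (1,2) (1,1) (2,1) (2,2) (3,2) (3,3) (3,4) (2,4) (2,3).
That gives 7 routes.

7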